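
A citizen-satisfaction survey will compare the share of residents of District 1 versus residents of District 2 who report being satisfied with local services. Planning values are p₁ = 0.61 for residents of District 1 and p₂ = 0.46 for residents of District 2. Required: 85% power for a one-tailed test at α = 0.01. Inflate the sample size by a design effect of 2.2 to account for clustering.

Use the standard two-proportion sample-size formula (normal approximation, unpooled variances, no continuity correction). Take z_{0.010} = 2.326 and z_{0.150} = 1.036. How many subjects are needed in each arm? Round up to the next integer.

n = (z_α + z_β)² · [p₁(1−p₁) + p₂(1−p₂)] / (p₁ − p₂)²
  = (2.326 + 1.036)² · (0.61·0.39 + 0.46·0.54) / (0.15)²
  = (3.362)² · (0.2379 + 0.2484) / 0.0225
  = 11.3030 · 0.4863 / 0.0225
  = 244.30
Design effect: 2.2 × 244.30 = 537.45.
Round up → n = 538 per group.

n = 538 per group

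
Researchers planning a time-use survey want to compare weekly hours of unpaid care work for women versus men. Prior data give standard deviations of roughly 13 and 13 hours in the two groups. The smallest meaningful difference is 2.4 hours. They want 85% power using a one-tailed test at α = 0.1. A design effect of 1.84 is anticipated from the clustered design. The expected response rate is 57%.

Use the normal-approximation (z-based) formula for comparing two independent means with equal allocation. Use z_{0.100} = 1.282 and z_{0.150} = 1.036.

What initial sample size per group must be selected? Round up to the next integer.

n = 1018 per group

n = (z_α + z_β)² · (σ₁² + σ₂²) / δ²
  = (1.282 + 1.036)² · (13² + 13² = 338) / 2.4²
  = 5.3731 · 338 / 5.76
  = 315.30
Design effect: 1.84 × 315.30 = 580.15.
Adjust for 57% response: 580.15 / 0.57 = 1017.80.
Round up → n = 1018 per group.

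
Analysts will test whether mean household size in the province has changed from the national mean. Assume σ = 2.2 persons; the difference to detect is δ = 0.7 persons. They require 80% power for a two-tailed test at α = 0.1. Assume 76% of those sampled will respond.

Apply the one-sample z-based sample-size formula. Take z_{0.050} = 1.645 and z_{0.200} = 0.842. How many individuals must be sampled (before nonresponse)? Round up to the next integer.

n = (z_{α/2} + z_β)² · σ² / δ²
  = (1.645 + 0.842)² · 2.2² / 0.7²
  = 6.1852 · 4.84 / 0.49
  = 61.09
Adjust for 76% response: 61.09 / 0.76 = 80.39.
Round up → n = 81.

n = 81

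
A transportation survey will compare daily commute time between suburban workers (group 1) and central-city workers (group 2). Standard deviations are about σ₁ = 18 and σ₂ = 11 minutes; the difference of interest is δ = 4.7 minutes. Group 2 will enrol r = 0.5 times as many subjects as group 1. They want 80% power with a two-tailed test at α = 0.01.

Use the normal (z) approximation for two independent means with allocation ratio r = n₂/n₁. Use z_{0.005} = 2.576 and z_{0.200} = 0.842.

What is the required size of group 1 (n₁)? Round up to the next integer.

n₁ = 300

n₁ = (z_{α/2} + z_β)² · (σ₁² + σ₂²/r) / δ²
   = (2.576 + 0.842)² · (18² + 11²/0.5) / 4.7²
   = 11.6827 · (324 + 242) / 22.09
   = 11.6827 · 566 / 22.09
   = 299.34
Round up → n₁ = 300; n₂ = r·n₁ = 0.5 × 300 = 150.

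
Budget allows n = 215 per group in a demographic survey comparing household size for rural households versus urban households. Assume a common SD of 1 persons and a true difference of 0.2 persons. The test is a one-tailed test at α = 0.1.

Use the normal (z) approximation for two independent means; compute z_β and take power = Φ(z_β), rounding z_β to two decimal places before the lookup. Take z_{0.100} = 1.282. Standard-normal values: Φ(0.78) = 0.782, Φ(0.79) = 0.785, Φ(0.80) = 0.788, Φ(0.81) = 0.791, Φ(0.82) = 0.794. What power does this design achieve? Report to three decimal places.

Power ≈ 0.785

z_β = δ·√(n/(σ₁²+σ₂²)) − z_α
    = 0.2 · √(215/2) − 1.282
    = 0.2 · 10.36822 − 1.282
    = 2.0736 − 1.282 = 0.7916 → 0.79
Power = Φ(0.79) = 0.785.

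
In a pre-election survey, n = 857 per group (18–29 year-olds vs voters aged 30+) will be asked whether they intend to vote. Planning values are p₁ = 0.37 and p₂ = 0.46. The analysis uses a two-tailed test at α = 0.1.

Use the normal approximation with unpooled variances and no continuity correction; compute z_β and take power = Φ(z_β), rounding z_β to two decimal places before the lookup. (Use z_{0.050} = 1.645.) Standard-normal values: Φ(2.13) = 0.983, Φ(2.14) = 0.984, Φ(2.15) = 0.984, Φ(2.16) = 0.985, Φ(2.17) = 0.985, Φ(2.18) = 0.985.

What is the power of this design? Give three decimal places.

Power ≈ 0.984

z_β = |p₁−p₂|·√(n/[p₁q₁+p₂q₂]) − z_{α/2}
    = 0.09 · √(857/0.4815) − 1.645
    = 0.09 · 42.1883 − 1.645
    = 3.7969 − 1.645 = 2.1519 → 2.15
Power = Φ(2.15) = 0.984.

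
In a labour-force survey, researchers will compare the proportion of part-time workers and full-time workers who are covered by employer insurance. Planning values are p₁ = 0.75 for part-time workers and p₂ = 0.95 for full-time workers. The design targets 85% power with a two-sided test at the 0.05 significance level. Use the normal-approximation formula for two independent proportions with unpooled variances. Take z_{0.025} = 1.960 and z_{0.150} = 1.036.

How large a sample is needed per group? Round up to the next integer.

n = (z_{α/2} + z_β)² · [p₁(1−p₁) + p₂(1−p₂)] / (p₁ − p₂)²
  = (1.960 + 1.036)² · (0.75·0.25 + 0.95·0.05) / (-0.20)²
  = (2.996)² · (0.1875 + 0.0475) / 0.0400
  = 8.9760 · 0.2350 / 0.0400
  = 52.73
Round up → n = 53 per group.

n = 53 per group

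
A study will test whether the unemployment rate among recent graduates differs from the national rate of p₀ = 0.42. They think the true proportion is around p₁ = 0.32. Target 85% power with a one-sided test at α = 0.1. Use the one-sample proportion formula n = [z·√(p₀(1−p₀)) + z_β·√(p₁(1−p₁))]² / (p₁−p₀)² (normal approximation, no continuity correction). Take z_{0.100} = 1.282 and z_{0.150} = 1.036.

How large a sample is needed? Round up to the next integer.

n = [z_α·√(p₀q₀) + z_β·√(p₁q₁)]² / (p₁ − p₀)²
  = [1.282·√(0.42·0.58) + 1.036·√(0.32·0.68)]² / (-0.10)²
  = [1.282·0.4936 + 1.036·0.4665]² / 0.0100
  = [1.1160]² / 0.0100
  = 124.55
Round up → n = 125.

n = 125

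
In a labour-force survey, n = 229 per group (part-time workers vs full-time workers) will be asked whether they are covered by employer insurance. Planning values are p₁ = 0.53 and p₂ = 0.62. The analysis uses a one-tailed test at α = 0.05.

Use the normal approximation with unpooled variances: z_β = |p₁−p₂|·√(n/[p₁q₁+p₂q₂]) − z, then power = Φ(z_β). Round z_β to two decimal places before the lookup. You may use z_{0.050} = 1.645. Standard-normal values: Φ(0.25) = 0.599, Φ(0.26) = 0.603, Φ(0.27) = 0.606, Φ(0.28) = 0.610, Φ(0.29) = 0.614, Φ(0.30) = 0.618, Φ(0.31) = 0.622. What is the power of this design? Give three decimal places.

z_β = |p₁−p₂|·√(n/[p₁q₁+p₂q₂]) − z_α
    = 0.09 · √(229/0.4847) − 1.645
    = 0.09 · 21.7361 − 1.645
    = 1.9562 − 1.645 = 0.3112 → 0.31
Power = Φ(0.31) = 0.622.

Power ≈ 0.622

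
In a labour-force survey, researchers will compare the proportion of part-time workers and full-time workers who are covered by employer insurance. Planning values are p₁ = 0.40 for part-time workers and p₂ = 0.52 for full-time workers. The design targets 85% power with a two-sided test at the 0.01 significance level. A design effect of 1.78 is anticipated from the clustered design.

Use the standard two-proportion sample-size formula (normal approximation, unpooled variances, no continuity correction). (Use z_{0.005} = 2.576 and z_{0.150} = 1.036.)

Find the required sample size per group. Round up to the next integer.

n = 790 per group

n = (z_{α/2} + z_β)² · [p₁(1−p₁) + p₂(1−p₂)] / (p₁ − p₂)²
  = (2.576 + 1.036)² · (0.40·0.60 + 0.52·0.48) / (-0.12)²
  = (3.612)² · (0.2400 + 0.2496) / 0.0144
  = 13.0465 · 0.4896 / 0.0144
  = 443.58
Design effect: 1.78 × 443.58 = 789.58.
Round up → n = 790 per group.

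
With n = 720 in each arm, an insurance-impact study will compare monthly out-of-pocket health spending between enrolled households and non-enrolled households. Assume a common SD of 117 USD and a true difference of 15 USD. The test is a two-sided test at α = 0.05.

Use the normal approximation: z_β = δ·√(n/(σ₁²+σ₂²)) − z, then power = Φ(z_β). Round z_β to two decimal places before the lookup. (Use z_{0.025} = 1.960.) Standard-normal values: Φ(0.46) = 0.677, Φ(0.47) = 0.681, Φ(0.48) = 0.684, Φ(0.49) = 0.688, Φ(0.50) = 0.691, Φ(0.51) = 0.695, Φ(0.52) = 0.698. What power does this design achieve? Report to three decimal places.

z_β = δ·√(n/(σ₁²+σ₂²)) − z_{α/2}
    = 15 · √(720/27378) − 1.960
    = 15 · 0.16217 − 1.960
    = 2.4325 − 1.960 = 0.4725 → 0.47
Power = Φ(0.47) = 0.681.

Power ≈ 0.681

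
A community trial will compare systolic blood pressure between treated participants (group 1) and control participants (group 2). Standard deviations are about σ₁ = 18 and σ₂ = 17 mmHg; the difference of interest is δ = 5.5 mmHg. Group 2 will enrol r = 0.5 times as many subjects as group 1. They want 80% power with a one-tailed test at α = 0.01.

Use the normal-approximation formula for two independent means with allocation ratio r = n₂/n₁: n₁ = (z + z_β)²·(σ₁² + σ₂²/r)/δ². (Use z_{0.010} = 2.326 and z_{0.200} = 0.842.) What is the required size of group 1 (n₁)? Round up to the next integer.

n₁ = (z_α + z_β)² · (σ₁² + σ₂²/r) / δ²
   = (2.326 + 0.842)² · (18² + 17²/0.5) / 5.5²
   = 10.0362 · (324 + 578) / 30.25
   = 10.0362 · 902 / 30.25
   = 299.26
Round up → n₁ = 300; n₂ = r·n₁ = 0.5 × 300 = 150.

n₁ = 300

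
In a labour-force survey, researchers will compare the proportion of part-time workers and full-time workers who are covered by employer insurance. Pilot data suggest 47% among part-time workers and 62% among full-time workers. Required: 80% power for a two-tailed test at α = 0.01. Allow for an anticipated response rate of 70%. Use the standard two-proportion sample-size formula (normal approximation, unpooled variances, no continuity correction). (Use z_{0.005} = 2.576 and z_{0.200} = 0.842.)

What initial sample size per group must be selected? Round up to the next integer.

n = (z_{α/2} + z_β)² · [p₁(1−p₁) + p₂(1−p₂)] / (p₁ − p₂)²
  = (2.576 + 0.842)² · (0.47·0.53 + 0.62·0.38) / (-0.15)²
  = (3.418)² · (0.2491 + 0.2356) / 0.0225
  = 11.6827 · 0.4847 / 0.0225
  = 251.67
Adjust for 70% response: 251.67 / 0.70 = 359.53.
Round up → n = 360 per group.

n = 360 per group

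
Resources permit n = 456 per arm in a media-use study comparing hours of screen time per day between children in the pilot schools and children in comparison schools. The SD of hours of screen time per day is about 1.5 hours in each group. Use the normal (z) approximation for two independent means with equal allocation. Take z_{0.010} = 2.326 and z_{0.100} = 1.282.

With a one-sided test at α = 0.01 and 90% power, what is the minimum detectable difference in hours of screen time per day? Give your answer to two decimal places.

Minimum detectable difference ≈ 0.36 hours

δ = (z_α + z_β) · √((σ₁²+σ₂²)/n)
  = (2.326 + 1.282) · √(4.5/456)
  = 3.608 · √0.00987
  = 3.608 · 0.0993
  = 0.3584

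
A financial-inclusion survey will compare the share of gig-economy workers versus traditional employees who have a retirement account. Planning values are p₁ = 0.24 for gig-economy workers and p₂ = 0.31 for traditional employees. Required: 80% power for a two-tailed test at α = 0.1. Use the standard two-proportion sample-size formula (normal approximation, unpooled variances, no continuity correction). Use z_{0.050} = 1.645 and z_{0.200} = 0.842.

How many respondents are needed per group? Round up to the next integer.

n = (z_{α/2} + z_β)² · [p₁(1−p₁) + p₂(1−p₂)] / (p₁ − p₂)²
  = (1.645 + 0.842)² · (0.24·0.76 + 0.31·0.69) / (-0.07)²
  = (2.487)² · (0.1824 + 0.2139) / 0.0049
  = 6.1852 · 0.3963 / 0.0049
  = 500.24
Round up → n = 501 per group.

n = 501 per group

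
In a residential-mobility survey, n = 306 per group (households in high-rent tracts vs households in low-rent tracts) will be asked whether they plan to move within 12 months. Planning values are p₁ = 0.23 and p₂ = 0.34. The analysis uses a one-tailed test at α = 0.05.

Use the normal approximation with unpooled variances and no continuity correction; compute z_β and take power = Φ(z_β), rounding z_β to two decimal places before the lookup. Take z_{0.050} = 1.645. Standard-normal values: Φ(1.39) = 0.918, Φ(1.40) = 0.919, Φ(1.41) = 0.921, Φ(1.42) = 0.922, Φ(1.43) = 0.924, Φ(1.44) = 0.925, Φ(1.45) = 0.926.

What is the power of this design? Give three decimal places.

Power ≈ 0.918

z_β = |p₁−p₂|·√(n/[p₁q₁+p₂q₂]) − z_α
    = 0.11 · √(306/0.4015) − 1.645
    = 0.11 · 27.6069 − 1.645
    = 3.0368 − 1.645 = 1.3918 → 1.39
Power = Φ(1.39) = 0.918.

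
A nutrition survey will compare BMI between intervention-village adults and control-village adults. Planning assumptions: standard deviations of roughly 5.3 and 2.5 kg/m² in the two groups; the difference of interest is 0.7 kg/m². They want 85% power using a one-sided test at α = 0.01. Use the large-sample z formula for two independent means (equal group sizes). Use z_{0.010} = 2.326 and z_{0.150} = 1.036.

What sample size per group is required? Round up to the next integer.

n = (z_α + z_β)² · (σ₁² + σ₂²) / δ²
  = (2.326 + 1.036)² · (5.3² + 2.5² = 34.34) / 0.7²
  = 11.3030 · 34.34 / 0.49
  = 792.14
Round up → n = 793 per group.

n = 793 per group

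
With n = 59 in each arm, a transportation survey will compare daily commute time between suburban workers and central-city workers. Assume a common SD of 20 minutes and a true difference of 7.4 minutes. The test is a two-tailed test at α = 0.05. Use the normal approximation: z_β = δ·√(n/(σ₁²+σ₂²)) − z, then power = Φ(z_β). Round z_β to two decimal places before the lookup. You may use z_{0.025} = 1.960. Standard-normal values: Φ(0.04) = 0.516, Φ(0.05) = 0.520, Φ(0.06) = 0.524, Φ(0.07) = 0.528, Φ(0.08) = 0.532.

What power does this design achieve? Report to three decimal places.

z_β = δ·√(n/(σ₁²+σ₂²)) − z_{α/2}
    = 7.4 · √(59/800) − 1.960
    = 7.4 · 0.27157 − 1.960
    = 2.0096 − 1.960 = 0.0496 → 0.05
Power = Φ(0.05) = 0.520.

Power ≈ 0.520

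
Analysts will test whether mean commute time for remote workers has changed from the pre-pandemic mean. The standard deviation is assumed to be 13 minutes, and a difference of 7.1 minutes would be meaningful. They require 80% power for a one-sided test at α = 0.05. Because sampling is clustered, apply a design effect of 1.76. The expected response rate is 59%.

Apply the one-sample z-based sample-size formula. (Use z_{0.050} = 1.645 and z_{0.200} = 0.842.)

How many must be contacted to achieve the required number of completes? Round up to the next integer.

n = (z_α + z_β)² · σ² / δ²
  = (1.645 + 0.842)² · 13² / 7.1²
  = 6.1852 · 169 / 50.41
  = 20.74
Design effect: 1.76 × 20.74 = 36.50.
Adjust for 59% response: 36.50 / 0.59 = 61.86.
Round up → n = 62.

n = 62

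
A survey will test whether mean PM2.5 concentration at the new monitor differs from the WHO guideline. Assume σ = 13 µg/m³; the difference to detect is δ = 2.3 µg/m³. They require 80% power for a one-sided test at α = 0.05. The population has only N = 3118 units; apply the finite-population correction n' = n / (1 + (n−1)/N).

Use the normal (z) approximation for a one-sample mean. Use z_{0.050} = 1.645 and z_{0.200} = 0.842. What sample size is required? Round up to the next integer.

n = (z_α + z_β)² · σ² / δ²
  = (1.645 + 0.842)² · 13² / 2.3²
  = 6.1852 · 169 / 5.29
  = 197.60
Finite-population correction (N = 3118): 197.60 / (1 + (197.60 − 1)/3118) = 185.88.
Round up → n = 186.

n = 186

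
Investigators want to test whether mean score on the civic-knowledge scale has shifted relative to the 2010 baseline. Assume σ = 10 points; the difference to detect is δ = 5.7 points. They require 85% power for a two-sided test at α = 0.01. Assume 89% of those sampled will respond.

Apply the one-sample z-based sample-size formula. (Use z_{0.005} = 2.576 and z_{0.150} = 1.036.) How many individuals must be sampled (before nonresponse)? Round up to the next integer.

n = (z_{α/2} + z_β)² · σ² / δ²
  = (2.576 + 1.036)² · 10² / 5.7²
  = 13.0465 · 100 / 32.49
  = 40.16
Adjust for 89% response: 40.16 / 0.89 = 45.12.
Round up → n = 46.

n = 46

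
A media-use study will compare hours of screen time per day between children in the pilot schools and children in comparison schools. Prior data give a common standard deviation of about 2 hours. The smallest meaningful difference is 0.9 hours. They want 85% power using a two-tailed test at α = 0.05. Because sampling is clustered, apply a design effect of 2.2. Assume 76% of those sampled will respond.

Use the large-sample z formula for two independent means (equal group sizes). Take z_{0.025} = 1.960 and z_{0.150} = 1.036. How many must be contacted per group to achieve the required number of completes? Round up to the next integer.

n = (z_{α/2} + z_β)² · (σ₁² + σ₂²) / δ²
  = (1.960 + 1.036)² · (2·2² = 8) / 0.9²
  = 8.9760 · 8 / 0.81
  = 88.65
Design effect: 2.2 × 88.65 = 195.03.
Adjust for 76% response: 195.03 / 0.76 = 256.62.
Round up → n = 257 per group.

n = 257 per group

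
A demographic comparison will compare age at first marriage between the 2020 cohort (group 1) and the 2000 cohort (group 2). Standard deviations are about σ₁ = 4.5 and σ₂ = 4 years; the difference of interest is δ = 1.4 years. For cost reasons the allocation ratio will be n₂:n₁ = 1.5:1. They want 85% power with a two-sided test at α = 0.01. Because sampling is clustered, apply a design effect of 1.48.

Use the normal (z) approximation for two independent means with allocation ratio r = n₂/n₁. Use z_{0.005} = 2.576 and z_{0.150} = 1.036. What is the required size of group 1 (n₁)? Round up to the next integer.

n₁ = (z_{α/2} + z_β)² · (σ₁² + σ₂²/r) / δ²
   = (2.576 + 1.036)² · (4.5² + 4²/1.5) / 1.4²
   = 13.0465 · (20.25 + 10.6667) / 1.96
   = 13.0465 · 30.9167 / 1.96
   = 205.79
Design effect: 1.48 × 205.79 = 304.57.
Round up → n₁ = 305; n₂ = r·n₁ = 1.5 × 305 = 458.

n₁ = 305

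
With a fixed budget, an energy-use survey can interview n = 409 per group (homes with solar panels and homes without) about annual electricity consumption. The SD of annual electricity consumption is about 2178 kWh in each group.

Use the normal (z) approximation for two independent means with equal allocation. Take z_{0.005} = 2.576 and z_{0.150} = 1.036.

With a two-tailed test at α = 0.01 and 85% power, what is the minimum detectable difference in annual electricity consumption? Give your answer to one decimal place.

δ = (z_{α/2} + z_β) · √((σ₁²+σ₂²)/n)
  = (2.576 + 1.036) · √(9487368/409)
  = 3.612 · √23196.5
  = 3.612 · 152.3040
  = 550.1219

Minimum detectable difference ≈ 550.1 kWh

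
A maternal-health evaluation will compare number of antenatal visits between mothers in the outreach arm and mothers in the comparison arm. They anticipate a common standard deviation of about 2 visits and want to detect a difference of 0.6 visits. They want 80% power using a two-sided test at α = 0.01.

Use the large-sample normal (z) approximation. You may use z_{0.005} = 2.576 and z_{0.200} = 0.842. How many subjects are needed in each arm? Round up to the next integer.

n = (z_{α/2} + z_β)² · (σ₁² + σ₂²) / δ²
  = (2.576 + 0.842)² · (2·2² = 8) / 0.6²
  = 11.6827 · 8 / 0.36
  = 259.62
Round up → n = 260 per group.

n = 260 per group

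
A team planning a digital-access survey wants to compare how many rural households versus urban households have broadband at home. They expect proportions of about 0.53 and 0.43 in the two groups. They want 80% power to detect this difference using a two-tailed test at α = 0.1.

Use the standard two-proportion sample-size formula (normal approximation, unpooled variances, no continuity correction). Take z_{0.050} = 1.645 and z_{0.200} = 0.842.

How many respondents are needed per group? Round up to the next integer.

n = (z_{α/2} + z_β)² · [p₁(1−p₁) + p₂(1−p₂)] / (p₁ − p₂)²
  = (1.645 + 0.842)² · (0.53·0.47 + 0.43·0.57) / (0.10)²
  = (2.487)² · (0.2491 + 0.2451) / 0.0100
  = 6.1852 · 0.4942 / 0.0100
  = 305.67
Round up → n = 306 per group.

n = 306 per group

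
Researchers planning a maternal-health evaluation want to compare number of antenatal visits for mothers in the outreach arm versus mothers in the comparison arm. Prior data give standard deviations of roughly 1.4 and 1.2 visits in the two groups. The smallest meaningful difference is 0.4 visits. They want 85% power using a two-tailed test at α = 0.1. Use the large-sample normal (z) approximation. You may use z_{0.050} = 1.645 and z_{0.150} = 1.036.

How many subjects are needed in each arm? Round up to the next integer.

n = (z_{α/2} + z_β)² · (σ₁² + σ₂²) / δ²
  = (1.645 + 1.036)² · (1.4² + 1.2² = 3.4) / 0.4²
  = 7.1878 · 3.4 / 0.16
  = 152.74
Round up → n = 153 per group.

n = 153 per group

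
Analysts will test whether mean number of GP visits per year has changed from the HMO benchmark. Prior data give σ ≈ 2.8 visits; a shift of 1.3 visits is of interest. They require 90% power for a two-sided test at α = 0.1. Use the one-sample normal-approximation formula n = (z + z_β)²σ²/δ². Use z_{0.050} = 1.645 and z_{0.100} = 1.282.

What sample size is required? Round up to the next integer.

n = (z_{α/2} + z_β)² · σ² / δ²
  = (1.645 + 1.282)² · 2.8² / 1.3²
  = 8.5673 · 7.84 / 1.69
  = 39.74
Round up → n = 40.

n = 40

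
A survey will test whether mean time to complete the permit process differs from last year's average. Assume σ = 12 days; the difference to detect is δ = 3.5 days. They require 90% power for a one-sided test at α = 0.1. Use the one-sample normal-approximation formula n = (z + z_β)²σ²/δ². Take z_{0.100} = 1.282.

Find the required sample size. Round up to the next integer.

n = (z_α + z_β)² · σ² / δ²
  = (1.282 + 1.282)² · 12² / 3.5²
  = 6.5741 · 144 / 12.25
  = 77.28
Round up → n = 78.

n = 78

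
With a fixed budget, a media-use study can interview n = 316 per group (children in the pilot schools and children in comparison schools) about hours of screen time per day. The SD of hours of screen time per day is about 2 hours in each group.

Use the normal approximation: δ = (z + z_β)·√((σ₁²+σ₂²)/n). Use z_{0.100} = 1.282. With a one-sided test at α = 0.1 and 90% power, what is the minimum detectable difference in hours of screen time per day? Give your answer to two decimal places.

δ = (z_α + z_β) · √((σ₁²+σ₂²)/n)
  = (1.282 + 1.282) · √(8/316)
  = 2.564 · √0.02532
  = 2.564 · 0.1591
  = 0.4080

Minimum detectable difference ≈ 0.41 hours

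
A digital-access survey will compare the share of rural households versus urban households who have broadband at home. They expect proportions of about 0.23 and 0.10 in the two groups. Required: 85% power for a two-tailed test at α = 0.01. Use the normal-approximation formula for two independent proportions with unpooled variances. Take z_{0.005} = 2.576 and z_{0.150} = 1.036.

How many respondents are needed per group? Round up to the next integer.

n = 207 per group

n = (z_{α/2} + z_β)² · [p₁(1−p₁) + p₂(1−p₂)] / (p₁ − p₂)²
  = (2.576 + 1.036)² · (0.23·0.77 + 0.10·0.90) / (0.13)²
  = (3.612)² · (0.1771 + 0.0900) / 0.0169
  = 13.0465 · 0.2671 / 0.0169
  = 206.20
Round up → n = 207 per group.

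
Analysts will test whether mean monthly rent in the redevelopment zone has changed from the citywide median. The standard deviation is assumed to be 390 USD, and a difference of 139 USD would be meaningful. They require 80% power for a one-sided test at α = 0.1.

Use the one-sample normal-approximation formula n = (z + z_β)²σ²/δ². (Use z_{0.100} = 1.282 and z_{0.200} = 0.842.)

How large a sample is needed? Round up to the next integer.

n = (z_α + z_β)² · σ² / δ²
  = (1.282 + 0.842)² · 390² / 139²
  = 4.5114 · 152100 / 19321
  = 35.51
Round up → n = 36.

n = 36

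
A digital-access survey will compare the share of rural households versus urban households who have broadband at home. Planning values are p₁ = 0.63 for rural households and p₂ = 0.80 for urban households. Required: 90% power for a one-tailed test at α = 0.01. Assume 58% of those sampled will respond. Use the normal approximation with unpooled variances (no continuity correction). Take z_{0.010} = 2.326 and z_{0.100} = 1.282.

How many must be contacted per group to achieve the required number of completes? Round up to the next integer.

n = (z_α + z_β)² · [p₁(1−p₁) + p₂(1−p₂)] / (p₁ − p₂)²
  = (2.326 + 1.282)² · (0.63·0.37 + 0.80·0.20) / (-0.17)²
  = (3.608)² · (0.2331 + 0.1600) / 0.0289
  = 13.0177 · 0.3931 / 0.0289
  = 177.07
Adjust for 58% response: 177.07 / 0.58 = 305.29.
Round up → n = 306 per group.

n = 306 per group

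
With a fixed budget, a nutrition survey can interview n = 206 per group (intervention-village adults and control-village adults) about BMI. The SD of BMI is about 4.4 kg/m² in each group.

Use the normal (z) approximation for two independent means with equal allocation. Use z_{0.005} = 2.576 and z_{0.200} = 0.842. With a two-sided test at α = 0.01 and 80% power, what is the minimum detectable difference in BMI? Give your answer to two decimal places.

δ = (z_{α/2} + z_β) · √((σ₁²+σ₂²)/n)
  = (2.576 + 0.842) · √(38.72/206)
  = 3.418 · √0.18796
  = 3.418 · 0.4335
  = 1.4819

Minimum detectable difference ≈ 1.48 kg/m²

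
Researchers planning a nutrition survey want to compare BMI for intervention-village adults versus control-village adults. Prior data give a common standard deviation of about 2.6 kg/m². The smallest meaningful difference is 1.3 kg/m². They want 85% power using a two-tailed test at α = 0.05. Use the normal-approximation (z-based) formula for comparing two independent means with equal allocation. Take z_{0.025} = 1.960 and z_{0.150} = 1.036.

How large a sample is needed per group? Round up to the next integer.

n = 72 per group

n = (z_{α/2} + z_β)² · (σ₁² + σ₂²) / δ²
  = (1.960 + 1.036)² · (2·2.6² = 13.52) / 1.3²
  = 8.9760 · 13.52 / 1.69
  = 71.81
Round up → n = 72 per group.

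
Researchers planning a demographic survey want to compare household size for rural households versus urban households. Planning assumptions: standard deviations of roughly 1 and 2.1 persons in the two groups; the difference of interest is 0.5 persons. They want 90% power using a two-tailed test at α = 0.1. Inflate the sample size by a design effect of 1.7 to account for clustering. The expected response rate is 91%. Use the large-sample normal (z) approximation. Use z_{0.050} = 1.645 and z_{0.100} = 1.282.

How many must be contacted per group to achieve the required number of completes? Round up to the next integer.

n = (z_{α/2} + z_β)² · (σ₁² + σ₂²) / δ²
  = (1.645 + 1.282)² · (1² + 2.1² = 5.41) / 0.5²
  = 8.5673 · 5.41 / 0.25
  = 185.40
Design effect: 1.7 × 185.40 = 315.17.
Adjust for 91% response: 315.17 / 0.91 = 346.35.
Round up → n = 347 per group.

n = 347 per group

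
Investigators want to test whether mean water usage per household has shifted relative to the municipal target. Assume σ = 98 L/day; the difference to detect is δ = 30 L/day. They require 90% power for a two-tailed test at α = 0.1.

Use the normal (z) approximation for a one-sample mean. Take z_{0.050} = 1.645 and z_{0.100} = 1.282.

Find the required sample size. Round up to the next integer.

n = 92

n = (z_{α/2} + z_β)² · σ² / δ²
  = (1.645 + 1.282)² · 98² / 30²
  = 8.5673 · 9604 / 900
  = 91.42
Round up → n = 92.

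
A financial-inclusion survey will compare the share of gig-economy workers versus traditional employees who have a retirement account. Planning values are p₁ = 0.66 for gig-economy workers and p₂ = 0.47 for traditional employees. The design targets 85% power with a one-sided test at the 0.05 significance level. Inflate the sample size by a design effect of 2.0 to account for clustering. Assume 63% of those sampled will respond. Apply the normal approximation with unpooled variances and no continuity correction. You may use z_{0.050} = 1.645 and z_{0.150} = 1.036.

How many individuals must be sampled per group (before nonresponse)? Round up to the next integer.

n = (z_α + z_β)² · [p₁(1−p₁) + p₂(1−p₂)] / (p₁ − p₂)²
  = (1.645 + 1.036)² · (0.66·0.34 + 0.47·0.53) / (0.19)²
  = (2.681)² · (0.2244 + 0.2491) / 0.0361
  = 7.1878 · 0.4735 / 0.0361
  = 94.28
Design effect: 2.0 × 94.28 = 188.55.
Adjust for 63% response: 188.55 / 0.63 = 299.29.
Round up → n = 300 per group.

n = 300 per group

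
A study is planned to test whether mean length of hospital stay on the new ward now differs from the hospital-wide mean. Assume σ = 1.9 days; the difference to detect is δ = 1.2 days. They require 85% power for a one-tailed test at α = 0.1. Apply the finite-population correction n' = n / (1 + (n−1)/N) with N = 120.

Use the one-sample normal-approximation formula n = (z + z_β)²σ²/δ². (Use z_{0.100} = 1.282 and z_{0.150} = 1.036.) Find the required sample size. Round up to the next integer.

n = 13

n = (z_α + z_β)² · σ² / δ²
  = (1.282 + 1.036)² · 1.9² / 1.2²
  = 5.3731 · 3.61 / 1.44
  = 13.47
Finite-population correction (N = 120): 13.47 / (1 + (13.47 − 1)/120) = 12.20.
Round up → n = 13.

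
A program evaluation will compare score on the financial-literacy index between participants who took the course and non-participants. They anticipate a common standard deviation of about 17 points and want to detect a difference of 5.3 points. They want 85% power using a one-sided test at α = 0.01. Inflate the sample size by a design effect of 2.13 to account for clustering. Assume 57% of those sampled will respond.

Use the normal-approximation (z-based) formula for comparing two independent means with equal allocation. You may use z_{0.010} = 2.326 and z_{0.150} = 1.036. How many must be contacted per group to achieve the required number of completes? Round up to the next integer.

n = 870 per group

n = (z_α + z_β)² · (σ₁² + σ₂²) / δ²
  = (2.326 + 1.036)² · (2·17² = 578) / 5.3²
  = 11.3030 · 578 / 28.09
  = 232.58
Design effect: 2.13 × 232.58 = 495.39.
Adjust for 57% response: 495.39 / 0.57 = 869.11.
Round up → n = 870 per group.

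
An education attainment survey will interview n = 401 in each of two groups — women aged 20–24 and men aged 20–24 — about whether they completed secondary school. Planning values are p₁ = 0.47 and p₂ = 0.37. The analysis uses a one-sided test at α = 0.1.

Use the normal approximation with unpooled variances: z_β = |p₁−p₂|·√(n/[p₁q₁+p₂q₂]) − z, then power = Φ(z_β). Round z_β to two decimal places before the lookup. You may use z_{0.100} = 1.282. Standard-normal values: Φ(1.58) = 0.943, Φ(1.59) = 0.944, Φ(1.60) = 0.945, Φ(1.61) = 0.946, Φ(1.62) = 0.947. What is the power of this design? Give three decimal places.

z_β = |p₁−p₂|·√(n/[p₁q₁+p₂q₂]) − z_α
    = 0.10 · √(401/0.4822) − 1.282
    = 0.10 · 28.8376 − 1.282
    = 2.8838 − 1.282 = 1.6018 → 1.60
Power = Φ(1.60) = 0.945.

Power ≈ 0.945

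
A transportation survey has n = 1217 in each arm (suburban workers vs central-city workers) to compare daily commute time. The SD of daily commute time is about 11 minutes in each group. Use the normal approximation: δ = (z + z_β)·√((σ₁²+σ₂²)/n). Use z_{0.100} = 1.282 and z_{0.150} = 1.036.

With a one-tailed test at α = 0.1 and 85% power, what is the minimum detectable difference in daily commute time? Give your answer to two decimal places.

δ = (z_α + z_β) · √((σ₁²+σ₂²)/n)
  = (1.282 + 1.036) · √(242/1217)
  = 2.318 · √0.19885
  = 2.318 · 0.4459
  = 1.0337

Minimum detectable difference ≈ 1.03 minutes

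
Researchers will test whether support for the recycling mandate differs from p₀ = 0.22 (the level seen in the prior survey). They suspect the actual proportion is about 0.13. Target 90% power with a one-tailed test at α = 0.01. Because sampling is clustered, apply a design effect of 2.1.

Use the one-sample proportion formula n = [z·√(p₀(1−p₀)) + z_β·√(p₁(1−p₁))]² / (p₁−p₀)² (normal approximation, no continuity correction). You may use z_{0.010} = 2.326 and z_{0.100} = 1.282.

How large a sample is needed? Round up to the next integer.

n = 505

n = [z_α·√(p₀q₀) + z_β·√(p₁q₁)]² / (p₁ − p₀)²
  = [2.326·√(0.22·0.78) + 1.282·√(0.13·0.87)]² / (-0.09)²
  = [2.326·0.4142 + 1.282·0.3363]² / 0.0081
  = [1.3947]² / 0.0081
  = 240.14
Design effect: 2.1 × 240.14 = 504.29.
Round up → n = 505.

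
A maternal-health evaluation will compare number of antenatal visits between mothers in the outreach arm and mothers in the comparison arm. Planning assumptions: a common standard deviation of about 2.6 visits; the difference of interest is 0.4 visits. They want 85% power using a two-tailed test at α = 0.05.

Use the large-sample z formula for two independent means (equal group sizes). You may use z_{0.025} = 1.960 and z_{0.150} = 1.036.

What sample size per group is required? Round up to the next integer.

n = (z_{α/2} + z_β)² · (σ₁² + σ₂²) / δ²
  = (1.960 + 1.036)² · (2·2.6² = 13.52) / 0.4²
  = 8.9760 · 13.52 / 0.16
  = 758.47
Round up → n = 759 per group.

n = 759 per group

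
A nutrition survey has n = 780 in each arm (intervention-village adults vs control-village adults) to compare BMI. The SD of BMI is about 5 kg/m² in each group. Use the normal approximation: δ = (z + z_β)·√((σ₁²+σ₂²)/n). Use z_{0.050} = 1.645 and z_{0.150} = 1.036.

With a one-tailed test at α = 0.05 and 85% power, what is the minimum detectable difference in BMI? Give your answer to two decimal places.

Minimum detectable difference ≈ 0.68 kg/m²

δ = (z_α + z_β) · √((σ₁²+σ₂²)/n)
  = (1.645 + 1.036) · √(50/780)
  = 2.681 · √0.0641
  = 2.681 · 0.2532
  = 0.6788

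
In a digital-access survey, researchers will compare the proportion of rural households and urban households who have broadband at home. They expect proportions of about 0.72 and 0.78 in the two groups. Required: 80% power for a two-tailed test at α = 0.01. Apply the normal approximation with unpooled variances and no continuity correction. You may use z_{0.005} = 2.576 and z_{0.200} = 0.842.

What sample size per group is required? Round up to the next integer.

n = 1212 per group

n = (z_{α/2} + z_β)² · [p₁(1−p₁) + p₂(1−p₂)] / (p₁ − p₂)²
  = (2.576 + 0.842)² · (0.72·0.28 + 0.78·0.22) / (-0.06)²
  = (3.418)² · (0.2016 + 0.1716) / 0.0036
  = 11.6827 · 0.3732 / 0.0036
  = 1211.11
Round up → n = 1212 per group.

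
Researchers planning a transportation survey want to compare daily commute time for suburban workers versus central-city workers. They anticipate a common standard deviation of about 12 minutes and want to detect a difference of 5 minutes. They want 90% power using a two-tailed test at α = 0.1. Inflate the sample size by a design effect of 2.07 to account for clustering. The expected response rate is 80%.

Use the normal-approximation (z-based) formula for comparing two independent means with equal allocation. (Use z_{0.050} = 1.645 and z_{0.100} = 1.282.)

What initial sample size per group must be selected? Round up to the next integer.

n = (z_{α/2} + z_β)² · (σ₁² + σ₂²) / δ²
  = (1.645 + 1.282)² · (2·12² = 288) / 5²
  = 8.5673 · 288 / 25
  = 98.70
Design effect: 2.07 × 98.70 = 204.30.
Adjust for 80% response: 204.30 / 0.80 = 255.37.
Round up → n = 256 per group.

n = 256 per group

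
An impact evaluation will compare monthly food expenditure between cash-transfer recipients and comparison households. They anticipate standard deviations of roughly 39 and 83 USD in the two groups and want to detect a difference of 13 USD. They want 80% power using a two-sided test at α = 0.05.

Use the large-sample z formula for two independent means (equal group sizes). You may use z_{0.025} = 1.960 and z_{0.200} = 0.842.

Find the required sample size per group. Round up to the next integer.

n = 391 per group

n = (z_{α/2} + z_β)² · (σ₁² + σ₂²) / δ²
  = (1.960 + 0.842)² · (39² + 83² = 8410) / 13²
  = 7.8512 · 8410 / 169
  = 390.70
Round up → n = 391 per group.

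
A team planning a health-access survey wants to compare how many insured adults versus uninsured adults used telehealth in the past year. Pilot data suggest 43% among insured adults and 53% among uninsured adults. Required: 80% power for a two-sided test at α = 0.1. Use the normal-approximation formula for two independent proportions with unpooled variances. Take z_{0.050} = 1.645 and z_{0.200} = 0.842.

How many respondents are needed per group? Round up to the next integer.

n = 306 per group

n = (z_{α/2} + z_β)² · [p₁(1−p₁) + p₂(1−p₂)] / (p₁ − p₂)²
  = (1.645 + 0.842)² · (0.43·0.57 + 0.53·0.47) / (-0.10)²
  = (2.487)² · (0.2451 + 0.2491) / 0.0100
  = 6.1852 · 0.4942 / 0.0100
  = 305.67
Round up → n = 306 per group.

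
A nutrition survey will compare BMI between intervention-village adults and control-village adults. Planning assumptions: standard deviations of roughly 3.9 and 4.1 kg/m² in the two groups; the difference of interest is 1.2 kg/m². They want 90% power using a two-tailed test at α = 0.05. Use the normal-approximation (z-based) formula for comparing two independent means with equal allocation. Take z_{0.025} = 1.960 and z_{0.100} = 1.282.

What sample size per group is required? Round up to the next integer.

n = (z_{α/2} + z_β)² · (σ₁² + σ₂²) / δ²
  = (1.960 + 1.282)² · (3.9² + 4.1² = 32.02) / 1.2²
  = 10.5106 · 32.02 / 1.44
  = 233.71
Round up → n = 234 per group.

n = 234 per group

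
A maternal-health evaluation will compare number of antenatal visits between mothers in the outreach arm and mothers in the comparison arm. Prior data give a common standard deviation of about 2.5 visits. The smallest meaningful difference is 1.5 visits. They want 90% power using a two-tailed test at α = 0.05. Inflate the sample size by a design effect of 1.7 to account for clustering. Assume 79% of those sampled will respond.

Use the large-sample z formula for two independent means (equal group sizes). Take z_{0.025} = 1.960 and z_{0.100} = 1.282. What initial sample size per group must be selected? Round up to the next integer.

n = (z_{α/2} + z_β)² · (σ₁² + σ₂²) / δ²
  = (1.960 + 1.282)² · (2·2.5² = 12.5) / 1.5²
  = 10.5106 · 12.5 / 2.25
  = 58.39
Design effect: 1.7 × 58.39 = 99.27.
Adjust for 79% response: 99.27 / 0.79 = 125.65.
Round up → n = 126 per group.

n = 126 per group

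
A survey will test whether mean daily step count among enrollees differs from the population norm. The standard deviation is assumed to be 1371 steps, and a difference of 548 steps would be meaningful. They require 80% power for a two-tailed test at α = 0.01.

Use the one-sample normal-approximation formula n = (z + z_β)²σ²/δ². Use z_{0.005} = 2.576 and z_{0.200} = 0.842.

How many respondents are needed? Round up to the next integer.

n = 74

n = (z_{α/2} + z_β)² · σ² / δ²
  = (2.576 + 0.842)² · 1371² / 548²
  = 11.6827 · 1879641 / 300304
  = 73.12
Round up → n = 74.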